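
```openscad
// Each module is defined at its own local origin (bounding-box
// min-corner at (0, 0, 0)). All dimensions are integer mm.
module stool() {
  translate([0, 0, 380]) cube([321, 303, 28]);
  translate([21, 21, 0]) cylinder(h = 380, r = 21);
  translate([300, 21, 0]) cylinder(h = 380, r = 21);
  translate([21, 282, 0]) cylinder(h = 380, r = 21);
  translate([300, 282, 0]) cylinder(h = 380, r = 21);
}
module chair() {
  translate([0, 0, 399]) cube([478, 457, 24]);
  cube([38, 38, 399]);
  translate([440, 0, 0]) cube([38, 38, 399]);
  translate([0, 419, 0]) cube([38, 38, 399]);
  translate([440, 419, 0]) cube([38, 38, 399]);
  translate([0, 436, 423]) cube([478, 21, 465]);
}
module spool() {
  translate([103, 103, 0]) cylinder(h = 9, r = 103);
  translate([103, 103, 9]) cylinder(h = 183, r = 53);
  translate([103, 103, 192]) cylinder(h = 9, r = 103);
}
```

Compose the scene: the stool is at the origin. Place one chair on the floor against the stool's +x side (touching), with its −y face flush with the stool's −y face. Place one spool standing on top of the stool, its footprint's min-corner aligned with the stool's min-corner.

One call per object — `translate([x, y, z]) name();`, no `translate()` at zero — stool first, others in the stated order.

stool();
translate([321, 0, 0]) chair();
translate([0, 0, 408]) spool();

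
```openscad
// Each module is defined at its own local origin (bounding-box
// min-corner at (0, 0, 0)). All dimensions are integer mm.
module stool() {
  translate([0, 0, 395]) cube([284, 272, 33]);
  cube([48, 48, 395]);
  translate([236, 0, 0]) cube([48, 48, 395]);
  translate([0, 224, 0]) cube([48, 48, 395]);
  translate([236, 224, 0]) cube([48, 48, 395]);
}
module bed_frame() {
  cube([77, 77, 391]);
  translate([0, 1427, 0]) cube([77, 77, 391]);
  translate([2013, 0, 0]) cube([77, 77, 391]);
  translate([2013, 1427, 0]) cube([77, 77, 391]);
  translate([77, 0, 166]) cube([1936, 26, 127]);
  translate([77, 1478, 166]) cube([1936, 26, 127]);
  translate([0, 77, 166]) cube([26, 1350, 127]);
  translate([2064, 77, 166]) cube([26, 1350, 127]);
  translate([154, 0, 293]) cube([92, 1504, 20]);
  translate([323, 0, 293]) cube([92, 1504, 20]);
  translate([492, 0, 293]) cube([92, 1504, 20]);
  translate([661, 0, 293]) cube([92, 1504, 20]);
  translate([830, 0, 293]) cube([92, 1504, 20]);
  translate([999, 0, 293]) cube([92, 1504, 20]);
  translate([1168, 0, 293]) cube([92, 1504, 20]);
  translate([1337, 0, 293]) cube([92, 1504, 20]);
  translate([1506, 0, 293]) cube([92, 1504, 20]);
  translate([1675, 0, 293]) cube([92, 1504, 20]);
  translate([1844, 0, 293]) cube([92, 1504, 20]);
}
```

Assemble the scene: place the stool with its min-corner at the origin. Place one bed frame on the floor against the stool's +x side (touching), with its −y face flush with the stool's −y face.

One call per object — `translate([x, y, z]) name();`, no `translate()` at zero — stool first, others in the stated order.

stool();
translate([284, 0, 0]) bed_frame();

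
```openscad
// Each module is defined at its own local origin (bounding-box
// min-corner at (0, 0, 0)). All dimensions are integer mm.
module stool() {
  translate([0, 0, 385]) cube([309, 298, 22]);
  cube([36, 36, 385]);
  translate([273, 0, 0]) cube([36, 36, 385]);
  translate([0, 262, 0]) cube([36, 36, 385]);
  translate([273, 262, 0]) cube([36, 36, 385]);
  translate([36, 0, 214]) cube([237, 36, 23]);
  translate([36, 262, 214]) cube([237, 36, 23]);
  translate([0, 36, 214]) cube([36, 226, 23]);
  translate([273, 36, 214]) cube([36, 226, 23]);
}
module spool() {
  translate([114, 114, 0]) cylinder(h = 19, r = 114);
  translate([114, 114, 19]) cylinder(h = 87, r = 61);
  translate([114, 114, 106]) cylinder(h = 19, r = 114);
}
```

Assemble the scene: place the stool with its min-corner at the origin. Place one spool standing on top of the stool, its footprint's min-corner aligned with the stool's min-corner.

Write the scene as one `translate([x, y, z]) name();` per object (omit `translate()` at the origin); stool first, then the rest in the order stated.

stool();
translate([0, 0, 407]) spool();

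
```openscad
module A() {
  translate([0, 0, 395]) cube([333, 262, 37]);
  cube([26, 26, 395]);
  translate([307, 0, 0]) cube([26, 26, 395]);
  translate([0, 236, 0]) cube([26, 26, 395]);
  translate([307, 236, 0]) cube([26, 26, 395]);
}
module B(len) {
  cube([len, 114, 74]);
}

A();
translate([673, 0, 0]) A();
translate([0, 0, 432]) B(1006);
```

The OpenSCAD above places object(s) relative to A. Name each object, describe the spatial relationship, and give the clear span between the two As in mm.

A is a stool. B is a beam. A beam spans the tops of two stools. The clear span between the two stools is 340 mm.

Second stool starts at x = 673; first ends at x = 333; clear span = 673 − 333 = 340 mm.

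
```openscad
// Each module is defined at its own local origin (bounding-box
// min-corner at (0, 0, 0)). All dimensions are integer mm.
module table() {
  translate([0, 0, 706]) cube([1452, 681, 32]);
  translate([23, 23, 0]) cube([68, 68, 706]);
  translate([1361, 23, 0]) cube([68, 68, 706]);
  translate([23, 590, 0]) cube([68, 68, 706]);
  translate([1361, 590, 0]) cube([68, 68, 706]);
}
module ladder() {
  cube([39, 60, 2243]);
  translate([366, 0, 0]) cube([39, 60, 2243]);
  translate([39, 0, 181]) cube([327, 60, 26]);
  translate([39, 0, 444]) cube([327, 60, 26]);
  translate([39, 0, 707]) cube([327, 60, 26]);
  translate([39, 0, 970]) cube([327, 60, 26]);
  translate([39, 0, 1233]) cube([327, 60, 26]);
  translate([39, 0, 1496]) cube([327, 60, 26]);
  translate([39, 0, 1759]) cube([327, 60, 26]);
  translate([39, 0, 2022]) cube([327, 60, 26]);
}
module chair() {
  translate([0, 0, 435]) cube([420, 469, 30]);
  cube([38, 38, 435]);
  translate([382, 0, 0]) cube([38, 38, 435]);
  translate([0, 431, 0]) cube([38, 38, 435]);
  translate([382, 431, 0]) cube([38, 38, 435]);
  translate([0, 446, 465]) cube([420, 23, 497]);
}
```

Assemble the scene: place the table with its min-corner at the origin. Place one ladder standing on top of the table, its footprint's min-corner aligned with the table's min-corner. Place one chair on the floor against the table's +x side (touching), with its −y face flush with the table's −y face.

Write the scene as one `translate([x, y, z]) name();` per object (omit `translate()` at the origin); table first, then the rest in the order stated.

table();
translate([0, 0, 738]) ladder();
translate([1452, 0, 0]) chair();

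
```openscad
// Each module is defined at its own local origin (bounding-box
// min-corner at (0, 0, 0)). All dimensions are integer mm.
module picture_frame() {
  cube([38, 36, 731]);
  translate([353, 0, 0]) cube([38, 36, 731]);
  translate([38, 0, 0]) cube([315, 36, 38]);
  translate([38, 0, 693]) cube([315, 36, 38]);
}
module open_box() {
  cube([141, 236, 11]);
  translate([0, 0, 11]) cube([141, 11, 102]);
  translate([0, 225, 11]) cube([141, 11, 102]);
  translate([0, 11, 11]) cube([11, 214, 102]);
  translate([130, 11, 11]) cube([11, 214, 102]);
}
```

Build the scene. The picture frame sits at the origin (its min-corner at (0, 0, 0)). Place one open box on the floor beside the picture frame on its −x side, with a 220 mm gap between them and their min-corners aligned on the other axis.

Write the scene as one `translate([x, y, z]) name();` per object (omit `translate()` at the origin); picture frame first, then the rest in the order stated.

picture_frame();
translate([-361, 0, 0]) open_box();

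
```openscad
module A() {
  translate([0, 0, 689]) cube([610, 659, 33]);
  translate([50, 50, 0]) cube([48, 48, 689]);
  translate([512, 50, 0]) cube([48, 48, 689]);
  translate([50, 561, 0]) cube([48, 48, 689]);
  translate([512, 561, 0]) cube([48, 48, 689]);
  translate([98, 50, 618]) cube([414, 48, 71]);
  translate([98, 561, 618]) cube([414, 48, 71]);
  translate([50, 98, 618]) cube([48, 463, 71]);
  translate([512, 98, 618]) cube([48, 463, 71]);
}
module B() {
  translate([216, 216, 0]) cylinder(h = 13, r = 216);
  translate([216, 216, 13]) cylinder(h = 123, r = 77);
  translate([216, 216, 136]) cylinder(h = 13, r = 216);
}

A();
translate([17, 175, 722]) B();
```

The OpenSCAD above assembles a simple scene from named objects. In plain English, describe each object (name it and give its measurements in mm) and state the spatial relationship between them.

A is a table with a 610×659 mm rectangular top, 33 mm thick, top surface at z = 722 mm, supported by four 48×48 mm square legs, each inset 50 mm from the nearest pair of top edges, running from the floor. Four apron rails, 48 mm thick and 71 mm tall, run between adjacent legs with their top edges flush with the underside of the top and their outer faces flush with the legs' outer faces.

B is a spool: two coaxial disc flanges of radius 216 mm and thickness 13 mm, joined by a core cylinder of radius 77 mm and height 123 mm. The lower flange rests on z = 0 and the three cylinders share a vertical axis.

The spool is on top of the table.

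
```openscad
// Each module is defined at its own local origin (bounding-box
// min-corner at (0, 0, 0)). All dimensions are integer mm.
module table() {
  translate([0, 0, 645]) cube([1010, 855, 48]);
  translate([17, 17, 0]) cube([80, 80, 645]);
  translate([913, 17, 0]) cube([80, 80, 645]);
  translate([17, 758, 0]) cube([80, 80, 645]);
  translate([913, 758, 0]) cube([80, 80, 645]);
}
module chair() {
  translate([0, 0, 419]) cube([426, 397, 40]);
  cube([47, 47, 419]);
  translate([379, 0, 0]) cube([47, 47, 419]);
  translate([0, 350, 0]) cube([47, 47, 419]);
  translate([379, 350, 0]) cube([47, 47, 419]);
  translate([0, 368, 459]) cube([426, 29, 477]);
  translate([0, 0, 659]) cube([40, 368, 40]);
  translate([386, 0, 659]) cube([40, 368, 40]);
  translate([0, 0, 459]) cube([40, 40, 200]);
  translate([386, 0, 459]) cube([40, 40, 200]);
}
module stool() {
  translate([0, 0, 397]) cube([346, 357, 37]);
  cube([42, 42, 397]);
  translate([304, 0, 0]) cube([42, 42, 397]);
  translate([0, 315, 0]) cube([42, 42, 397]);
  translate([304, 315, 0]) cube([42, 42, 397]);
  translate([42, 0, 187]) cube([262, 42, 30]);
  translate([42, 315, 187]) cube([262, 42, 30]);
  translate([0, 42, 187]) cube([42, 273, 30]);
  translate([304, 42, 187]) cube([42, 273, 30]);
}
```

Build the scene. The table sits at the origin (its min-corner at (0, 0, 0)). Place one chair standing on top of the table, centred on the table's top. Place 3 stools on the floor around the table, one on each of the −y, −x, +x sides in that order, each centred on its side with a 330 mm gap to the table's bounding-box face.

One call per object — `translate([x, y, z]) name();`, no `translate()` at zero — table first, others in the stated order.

table();
translate([292, 229, 693]) chair();
translate([332, -687, 0]) stool();
translate([-676, 249, 0]) stool();
translate([1340, 249, 0]) stool();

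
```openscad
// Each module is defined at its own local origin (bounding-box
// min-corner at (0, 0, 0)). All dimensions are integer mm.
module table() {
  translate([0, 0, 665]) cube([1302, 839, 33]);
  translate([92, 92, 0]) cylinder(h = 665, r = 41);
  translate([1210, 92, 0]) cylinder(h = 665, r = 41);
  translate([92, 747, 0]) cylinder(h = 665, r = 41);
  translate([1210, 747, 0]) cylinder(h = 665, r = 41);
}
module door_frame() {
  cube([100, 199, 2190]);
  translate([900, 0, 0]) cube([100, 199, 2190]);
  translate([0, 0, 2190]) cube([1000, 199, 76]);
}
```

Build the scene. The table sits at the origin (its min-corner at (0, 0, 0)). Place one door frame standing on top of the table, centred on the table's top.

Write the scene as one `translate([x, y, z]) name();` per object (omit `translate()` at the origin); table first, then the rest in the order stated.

table();
translate([151, 320, 698]) door_frame();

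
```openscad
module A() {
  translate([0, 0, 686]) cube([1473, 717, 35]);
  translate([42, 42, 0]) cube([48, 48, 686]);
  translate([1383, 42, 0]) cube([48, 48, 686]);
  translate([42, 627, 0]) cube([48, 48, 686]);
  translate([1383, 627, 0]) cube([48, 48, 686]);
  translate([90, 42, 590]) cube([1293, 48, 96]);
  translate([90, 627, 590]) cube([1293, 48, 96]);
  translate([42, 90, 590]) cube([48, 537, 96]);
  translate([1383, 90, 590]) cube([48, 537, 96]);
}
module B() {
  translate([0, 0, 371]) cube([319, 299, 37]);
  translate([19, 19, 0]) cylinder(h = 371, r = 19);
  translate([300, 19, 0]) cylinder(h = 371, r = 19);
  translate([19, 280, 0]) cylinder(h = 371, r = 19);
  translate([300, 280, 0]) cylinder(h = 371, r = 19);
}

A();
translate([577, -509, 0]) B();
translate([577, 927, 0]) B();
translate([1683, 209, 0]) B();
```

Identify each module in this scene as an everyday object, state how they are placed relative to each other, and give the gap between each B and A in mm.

A is a table. B is a stool. Three stools sit around the table at the −y, +y, +x sides. The gap between each stool and the table is 210 mm.

Each stool's nearest face is 210 mm from the table's bounding box.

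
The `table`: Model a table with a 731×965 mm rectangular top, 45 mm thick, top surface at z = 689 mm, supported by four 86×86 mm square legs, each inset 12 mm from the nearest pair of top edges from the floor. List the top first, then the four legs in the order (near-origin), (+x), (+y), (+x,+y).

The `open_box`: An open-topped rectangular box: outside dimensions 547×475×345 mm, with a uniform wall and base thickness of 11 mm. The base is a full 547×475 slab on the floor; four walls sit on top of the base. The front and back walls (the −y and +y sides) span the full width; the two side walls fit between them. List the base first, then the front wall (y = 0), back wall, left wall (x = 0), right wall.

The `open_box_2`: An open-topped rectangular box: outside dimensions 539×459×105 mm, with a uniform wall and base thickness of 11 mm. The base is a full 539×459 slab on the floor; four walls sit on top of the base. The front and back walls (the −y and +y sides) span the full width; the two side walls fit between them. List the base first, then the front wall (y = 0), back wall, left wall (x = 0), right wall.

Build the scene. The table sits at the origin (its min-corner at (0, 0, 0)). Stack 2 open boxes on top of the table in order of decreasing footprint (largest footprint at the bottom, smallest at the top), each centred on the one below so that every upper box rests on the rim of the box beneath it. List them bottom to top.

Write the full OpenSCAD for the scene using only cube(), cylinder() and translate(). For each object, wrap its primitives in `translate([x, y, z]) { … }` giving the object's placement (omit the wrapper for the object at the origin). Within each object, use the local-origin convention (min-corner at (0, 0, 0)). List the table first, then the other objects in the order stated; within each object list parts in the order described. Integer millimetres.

translate([0, 0, 644]) cube([731, 965, 45]);
translate([12, 12, 0]) cube([86, 86, 644]);
translate([633, 12, 0]) cube([86, 86, 644]);
translate([12, 867, 0]) cube([86, 86, 644]);
translate([633, 867, 0]) cube([86, 86, 644]);
translate([92, 245, 689]) {
  cube([547, 475, 11]);
  translate([0, 0, 11]) cube([547, 11, 334]);
  translate([0, 464, 11]) cube([547, 11, 334]);
  translate([0, 11, 11]) cube([11, 453, 334]);
  translate([536, 11, 11]) cube([11, 453, 334]);
}
translate([96, 253, 1034]) {
  cube([539, 459, 11]);
  translate([0, 0, 11]) cube([539, 11, 94]);
  translate([0, 448, 11]) cube([539, 11, 94]);
  translate([0, 11, 11]) cube([11, 437, 94]);
  translate([528, 11, 11]) cube([11, 437, 94]);
}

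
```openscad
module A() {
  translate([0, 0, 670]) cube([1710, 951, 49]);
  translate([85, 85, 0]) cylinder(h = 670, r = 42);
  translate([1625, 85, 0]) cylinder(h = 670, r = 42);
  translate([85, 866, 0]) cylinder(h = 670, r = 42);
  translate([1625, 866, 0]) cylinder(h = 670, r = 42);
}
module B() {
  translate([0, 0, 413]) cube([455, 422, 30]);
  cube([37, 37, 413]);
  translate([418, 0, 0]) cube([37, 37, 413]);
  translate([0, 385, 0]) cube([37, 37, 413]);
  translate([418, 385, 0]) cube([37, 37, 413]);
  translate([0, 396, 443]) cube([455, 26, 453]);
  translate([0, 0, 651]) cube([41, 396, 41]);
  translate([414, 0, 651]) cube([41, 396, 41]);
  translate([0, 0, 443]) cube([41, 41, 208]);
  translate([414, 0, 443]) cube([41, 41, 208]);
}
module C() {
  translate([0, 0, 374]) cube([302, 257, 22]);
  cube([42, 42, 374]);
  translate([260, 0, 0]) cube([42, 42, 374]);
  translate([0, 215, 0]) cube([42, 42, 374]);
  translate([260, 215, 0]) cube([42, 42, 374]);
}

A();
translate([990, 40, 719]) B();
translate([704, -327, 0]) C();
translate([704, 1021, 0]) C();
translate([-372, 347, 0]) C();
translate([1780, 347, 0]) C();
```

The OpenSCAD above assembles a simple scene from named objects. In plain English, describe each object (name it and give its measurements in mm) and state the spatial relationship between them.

A is a table with a 1710×951 mm rectangular top, 49 mm thick, top surface at z = 719 mm, supported by four round legs of 84 mm diameter, each leg's bounding box inset 43 mm from the nearest pair of top edges, running from the floor.

B is a chair. The seat is a 455×422×30 mm slab with its top at z = 443 mm, on four 37×37 mm corner legs (flush with the seat edges, standing on z = 0). A flat backrest 26 mm thick, 453 mm tall, spans the full seat width and rises from the seat top along its +y edge, rear face flush with the rear of the seat. Two armrests of 41×41 mm section run along each side from the seat's front edge to the front of the backrest, top faces 249 mm above the seat top and outer faces flush with the seat's x-edges; a 41×41 mm post under the front of each armrest stands on the seat at the front corner.

C is a four-legged stool. The seat is 302×257 mm, 22 mm thick, top at z = 396 mm. It stands on four square legs, each 42×42 mm in cross-section, from z = 0 to the seat underside, each flush with a corner of the seat.

The chair is on top of the table. Four stools sit around the table at the −y, +y, −x, +x sides.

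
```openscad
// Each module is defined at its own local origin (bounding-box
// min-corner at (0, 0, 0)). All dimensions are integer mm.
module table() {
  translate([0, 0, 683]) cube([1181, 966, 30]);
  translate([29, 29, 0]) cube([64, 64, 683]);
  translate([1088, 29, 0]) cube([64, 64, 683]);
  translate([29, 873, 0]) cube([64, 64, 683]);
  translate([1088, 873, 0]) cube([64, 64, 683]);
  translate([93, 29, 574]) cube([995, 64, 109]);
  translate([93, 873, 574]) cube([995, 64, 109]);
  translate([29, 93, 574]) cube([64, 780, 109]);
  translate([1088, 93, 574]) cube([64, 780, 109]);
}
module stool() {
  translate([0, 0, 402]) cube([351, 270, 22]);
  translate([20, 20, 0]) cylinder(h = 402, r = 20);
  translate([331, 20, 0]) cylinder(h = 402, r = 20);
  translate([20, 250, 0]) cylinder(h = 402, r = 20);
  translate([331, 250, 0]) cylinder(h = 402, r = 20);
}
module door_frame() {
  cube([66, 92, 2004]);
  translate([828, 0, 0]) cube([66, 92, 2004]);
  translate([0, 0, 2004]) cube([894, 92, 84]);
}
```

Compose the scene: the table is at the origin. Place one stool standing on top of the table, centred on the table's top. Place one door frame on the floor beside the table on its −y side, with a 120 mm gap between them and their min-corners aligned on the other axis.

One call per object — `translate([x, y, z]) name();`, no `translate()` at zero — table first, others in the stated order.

table();
translate([415, 348, 713]) stool();
translate([0, -212, 0]) door_frame();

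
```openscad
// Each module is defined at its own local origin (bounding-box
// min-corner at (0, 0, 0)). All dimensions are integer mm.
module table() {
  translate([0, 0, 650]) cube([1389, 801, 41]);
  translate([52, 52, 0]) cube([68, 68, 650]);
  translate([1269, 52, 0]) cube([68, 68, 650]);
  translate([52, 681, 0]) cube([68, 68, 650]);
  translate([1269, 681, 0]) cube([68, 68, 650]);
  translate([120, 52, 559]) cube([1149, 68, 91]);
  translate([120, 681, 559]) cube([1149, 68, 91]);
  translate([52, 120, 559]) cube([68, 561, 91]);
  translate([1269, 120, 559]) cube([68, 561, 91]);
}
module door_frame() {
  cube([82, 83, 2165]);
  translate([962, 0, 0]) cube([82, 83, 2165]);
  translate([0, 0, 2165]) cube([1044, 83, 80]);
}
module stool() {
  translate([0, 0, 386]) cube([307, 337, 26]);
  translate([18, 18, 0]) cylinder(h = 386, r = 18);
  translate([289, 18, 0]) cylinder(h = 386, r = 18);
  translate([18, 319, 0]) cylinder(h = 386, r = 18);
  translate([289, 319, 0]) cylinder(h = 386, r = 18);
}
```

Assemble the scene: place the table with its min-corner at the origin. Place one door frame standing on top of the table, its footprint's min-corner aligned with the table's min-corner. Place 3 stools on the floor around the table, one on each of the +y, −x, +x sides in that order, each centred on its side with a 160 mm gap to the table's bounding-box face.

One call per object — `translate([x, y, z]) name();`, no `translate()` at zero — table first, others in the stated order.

table();
translate([0, 0, 691]) door_frame();
translate([541, 961, 0]) stool();
translate([-467, 232, 0]) stool();
translate([1549, 232, 0]) stool();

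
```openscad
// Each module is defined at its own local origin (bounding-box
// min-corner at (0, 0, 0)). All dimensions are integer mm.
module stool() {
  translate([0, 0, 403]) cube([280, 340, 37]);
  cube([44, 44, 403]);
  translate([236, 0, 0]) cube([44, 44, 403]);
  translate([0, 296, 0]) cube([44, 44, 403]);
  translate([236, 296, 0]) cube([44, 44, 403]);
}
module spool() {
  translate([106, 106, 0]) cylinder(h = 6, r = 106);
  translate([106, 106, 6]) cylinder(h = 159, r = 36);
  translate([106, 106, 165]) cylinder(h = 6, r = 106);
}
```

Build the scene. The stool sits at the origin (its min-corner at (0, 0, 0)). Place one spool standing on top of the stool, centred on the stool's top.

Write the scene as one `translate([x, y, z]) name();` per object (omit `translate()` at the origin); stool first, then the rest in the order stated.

stool();
translate([34, 64, 440]) spool();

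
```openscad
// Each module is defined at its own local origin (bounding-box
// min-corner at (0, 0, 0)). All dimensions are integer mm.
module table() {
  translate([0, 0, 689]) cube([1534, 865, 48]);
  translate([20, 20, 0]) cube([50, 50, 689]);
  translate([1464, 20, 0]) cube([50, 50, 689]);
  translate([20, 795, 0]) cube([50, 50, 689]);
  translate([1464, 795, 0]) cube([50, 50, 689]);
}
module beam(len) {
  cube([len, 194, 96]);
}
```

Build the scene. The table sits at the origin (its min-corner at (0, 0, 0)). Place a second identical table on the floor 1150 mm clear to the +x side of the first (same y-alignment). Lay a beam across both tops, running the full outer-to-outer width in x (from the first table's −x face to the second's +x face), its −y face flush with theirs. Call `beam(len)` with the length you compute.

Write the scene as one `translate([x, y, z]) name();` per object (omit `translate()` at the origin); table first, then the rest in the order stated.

table();
translate([2684, 0, 0]) table();
translate([0, 0, 737]) beam(4218);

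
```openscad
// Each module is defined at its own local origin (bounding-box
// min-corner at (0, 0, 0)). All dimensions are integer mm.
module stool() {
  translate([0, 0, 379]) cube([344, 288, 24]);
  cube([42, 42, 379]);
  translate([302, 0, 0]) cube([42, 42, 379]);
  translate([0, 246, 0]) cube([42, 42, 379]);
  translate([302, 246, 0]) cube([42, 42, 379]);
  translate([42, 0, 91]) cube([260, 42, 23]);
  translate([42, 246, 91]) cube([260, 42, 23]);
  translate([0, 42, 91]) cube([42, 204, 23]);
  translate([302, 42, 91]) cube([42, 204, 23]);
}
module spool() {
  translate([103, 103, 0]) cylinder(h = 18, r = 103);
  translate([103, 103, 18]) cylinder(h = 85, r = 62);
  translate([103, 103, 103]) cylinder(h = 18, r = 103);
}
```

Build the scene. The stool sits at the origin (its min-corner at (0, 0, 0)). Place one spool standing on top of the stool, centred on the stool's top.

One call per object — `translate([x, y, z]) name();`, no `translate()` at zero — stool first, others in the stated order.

stool();
translate([69, 41, 403]) spool();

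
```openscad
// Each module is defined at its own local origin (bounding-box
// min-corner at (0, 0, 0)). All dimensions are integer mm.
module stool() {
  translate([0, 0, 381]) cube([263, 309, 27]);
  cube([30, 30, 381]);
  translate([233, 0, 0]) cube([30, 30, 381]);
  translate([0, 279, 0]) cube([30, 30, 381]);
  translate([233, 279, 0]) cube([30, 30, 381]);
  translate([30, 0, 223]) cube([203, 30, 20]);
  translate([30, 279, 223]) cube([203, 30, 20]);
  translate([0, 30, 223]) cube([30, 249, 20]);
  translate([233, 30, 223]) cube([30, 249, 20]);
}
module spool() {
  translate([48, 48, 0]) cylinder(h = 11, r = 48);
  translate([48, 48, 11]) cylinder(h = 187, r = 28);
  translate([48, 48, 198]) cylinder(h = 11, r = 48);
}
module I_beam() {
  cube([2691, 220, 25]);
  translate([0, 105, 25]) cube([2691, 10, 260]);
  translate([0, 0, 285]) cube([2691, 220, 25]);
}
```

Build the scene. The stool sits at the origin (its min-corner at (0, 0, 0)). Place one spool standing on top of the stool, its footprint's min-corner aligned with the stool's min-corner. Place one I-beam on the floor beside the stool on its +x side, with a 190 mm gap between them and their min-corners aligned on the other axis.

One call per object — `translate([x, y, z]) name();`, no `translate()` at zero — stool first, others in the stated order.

stool();
translate([0, 0, 408]) spool();
translate([453, 0, 0]) I_beam();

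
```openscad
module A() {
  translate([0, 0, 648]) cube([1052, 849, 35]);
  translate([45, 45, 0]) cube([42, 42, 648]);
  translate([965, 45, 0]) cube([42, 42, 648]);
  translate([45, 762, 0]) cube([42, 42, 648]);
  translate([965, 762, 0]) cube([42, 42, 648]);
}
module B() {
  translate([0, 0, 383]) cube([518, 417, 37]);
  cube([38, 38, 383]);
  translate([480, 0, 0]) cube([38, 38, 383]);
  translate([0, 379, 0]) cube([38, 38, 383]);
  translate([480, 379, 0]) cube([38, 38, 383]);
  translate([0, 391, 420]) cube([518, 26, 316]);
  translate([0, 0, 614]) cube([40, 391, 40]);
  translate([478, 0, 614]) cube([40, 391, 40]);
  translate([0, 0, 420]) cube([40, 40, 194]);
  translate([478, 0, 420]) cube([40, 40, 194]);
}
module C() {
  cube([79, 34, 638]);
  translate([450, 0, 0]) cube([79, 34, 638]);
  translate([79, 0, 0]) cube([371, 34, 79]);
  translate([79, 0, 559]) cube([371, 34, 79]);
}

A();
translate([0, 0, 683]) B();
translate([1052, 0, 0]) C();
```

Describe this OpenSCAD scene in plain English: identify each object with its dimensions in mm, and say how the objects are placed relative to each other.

A is a table with a 1052×849 mm rectangular top, 35 mm thick, top surface at z = 683 mm, supported by four 42×42 mm square legs, each inset 45 mm from the nearest pair of top edges, running from the floor.

B is a chair: 518×417 mm seat, 37 mm thick, top at z = 420 mm, on four 38 mm square corner legs flush with the seat edges. A 26 mm thick backrest slab spans the full seat width, extending 316 mm above the seat top, its back face flush with the seat's +y edge. Two armrests of 40×40 mm section run along each side from the seat's front edge to the front of the backrest, top faces 234 mm above the seat top and outer faces flush with the seat's x-edges; a 40×40 mm post under the front of each armrest stands on the seat at the front corner.

C is a rectangular picture frame lying in the x–z plane (depth along y). The opening is 371 mm wide (x) by 480 mm tall (z), surrounded by a border 79 mm wide on all four sides. The frame is 34 mm deep and is made of two full-height vertical stiles with two horizontal rails fitted between them.

The chair is on top of the table. The picture frame is against the table's +x side, with their −y faces flush.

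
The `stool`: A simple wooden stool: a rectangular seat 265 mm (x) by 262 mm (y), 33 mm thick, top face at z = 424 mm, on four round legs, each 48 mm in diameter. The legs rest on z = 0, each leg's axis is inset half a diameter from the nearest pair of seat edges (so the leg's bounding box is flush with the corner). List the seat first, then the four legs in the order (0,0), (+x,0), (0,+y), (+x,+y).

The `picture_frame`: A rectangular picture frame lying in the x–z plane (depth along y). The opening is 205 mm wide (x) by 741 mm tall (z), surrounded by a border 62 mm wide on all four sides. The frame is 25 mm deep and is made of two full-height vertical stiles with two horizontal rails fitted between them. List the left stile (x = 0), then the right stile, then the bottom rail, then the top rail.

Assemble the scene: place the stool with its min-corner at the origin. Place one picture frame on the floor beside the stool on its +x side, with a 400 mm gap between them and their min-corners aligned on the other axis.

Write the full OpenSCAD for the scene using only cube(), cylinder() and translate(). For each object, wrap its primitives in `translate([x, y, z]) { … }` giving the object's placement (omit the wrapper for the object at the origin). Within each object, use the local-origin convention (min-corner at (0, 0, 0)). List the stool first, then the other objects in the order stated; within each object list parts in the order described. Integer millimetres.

translate([0, 0, 391]) cube([265, 262, 33]);
translate([24, 24, 0]) cylinder(h = 391, r = 24);
translate([241, 24, 0]) cylinder(h = 391, r = 24);
translate([24, 238, 0]) cylinder(h = 391, r = 24);
translate([241, 238, 0]) cylinder(h = 391, r = 24);
translate([665, 0, 0]) {
  cube([62, 25, 865]);
  translate([267, 0, 0]) cube([62, 25, 865]);
  translate([62, 0, 0]) cube([205, 25, 62]);
  translate([62, 0, 803]) cube([205, 25, 62]);
}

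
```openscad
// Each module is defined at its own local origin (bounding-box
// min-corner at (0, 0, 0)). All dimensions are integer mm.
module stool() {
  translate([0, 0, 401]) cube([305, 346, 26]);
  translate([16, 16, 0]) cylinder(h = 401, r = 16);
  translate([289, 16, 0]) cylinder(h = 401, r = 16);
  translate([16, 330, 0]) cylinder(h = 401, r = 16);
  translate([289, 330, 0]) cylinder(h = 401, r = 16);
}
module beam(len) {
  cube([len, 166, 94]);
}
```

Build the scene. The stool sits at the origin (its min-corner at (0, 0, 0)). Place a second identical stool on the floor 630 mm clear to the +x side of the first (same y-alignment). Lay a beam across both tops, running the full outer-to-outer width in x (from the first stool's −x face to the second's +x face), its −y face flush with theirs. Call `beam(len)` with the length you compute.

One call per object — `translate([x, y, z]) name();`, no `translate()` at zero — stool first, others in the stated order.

stool();
translate([935, 0, 0]) stool();
translate([0, 0, 427]) beam(1240);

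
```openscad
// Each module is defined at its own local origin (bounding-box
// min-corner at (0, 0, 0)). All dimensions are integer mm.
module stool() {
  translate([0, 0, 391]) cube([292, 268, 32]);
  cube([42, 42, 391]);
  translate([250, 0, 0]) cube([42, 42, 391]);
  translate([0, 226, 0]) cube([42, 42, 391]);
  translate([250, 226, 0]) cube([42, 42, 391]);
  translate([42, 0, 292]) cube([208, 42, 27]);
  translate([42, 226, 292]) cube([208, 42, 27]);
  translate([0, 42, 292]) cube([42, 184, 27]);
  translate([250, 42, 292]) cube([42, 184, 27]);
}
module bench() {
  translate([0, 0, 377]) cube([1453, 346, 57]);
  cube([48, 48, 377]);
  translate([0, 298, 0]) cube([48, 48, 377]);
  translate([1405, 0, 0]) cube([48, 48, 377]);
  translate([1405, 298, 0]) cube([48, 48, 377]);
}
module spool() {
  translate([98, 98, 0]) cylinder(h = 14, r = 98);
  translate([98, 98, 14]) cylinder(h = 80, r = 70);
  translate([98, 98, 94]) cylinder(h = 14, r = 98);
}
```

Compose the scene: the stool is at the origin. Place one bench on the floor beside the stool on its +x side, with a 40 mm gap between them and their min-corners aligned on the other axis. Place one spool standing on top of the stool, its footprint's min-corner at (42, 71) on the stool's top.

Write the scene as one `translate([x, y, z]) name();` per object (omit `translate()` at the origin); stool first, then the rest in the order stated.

stool();
translate([332, 0, 0]) bench();
translate([42, 71, 423]) spool();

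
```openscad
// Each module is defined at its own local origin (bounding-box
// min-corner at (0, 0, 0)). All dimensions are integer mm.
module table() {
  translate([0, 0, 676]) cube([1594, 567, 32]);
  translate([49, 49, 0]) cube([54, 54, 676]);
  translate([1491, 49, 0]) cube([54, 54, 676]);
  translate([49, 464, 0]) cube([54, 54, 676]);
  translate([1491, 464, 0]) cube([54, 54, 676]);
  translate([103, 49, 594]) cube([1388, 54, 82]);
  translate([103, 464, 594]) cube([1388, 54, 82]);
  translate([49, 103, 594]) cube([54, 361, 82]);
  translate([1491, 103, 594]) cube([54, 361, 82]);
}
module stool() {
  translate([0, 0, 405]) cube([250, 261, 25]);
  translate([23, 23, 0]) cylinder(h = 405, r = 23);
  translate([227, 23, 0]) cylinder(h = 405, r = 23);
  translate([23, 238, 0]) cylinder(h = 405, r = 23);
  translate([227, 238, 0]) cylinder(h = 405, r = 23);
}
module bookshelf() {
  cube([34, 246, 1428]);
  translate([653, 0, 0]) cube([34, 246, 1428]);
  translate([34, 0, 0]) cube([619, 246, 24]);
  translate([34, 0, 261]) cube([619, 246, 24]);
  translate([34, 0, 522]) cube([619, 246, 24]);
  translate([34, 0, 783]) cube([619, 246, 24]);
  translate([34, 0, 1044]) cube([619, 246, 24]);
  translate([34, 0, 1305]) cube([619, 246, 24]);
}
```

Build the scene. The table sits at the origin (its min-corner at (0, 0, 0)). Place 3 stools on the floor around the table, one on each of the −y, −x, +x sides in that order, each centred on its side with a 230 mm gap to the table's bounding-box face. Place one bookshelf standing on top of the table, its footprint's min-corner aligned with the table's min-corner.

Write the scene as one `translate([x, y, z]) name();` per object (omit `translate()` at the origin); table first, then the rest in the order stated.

table();
translate([672, -491, 0]) stool();
translate([-480, 153, 0]) stool();
translate([1824, 153, 0]) stool();
translate([0, 0, 708]) bookshelf();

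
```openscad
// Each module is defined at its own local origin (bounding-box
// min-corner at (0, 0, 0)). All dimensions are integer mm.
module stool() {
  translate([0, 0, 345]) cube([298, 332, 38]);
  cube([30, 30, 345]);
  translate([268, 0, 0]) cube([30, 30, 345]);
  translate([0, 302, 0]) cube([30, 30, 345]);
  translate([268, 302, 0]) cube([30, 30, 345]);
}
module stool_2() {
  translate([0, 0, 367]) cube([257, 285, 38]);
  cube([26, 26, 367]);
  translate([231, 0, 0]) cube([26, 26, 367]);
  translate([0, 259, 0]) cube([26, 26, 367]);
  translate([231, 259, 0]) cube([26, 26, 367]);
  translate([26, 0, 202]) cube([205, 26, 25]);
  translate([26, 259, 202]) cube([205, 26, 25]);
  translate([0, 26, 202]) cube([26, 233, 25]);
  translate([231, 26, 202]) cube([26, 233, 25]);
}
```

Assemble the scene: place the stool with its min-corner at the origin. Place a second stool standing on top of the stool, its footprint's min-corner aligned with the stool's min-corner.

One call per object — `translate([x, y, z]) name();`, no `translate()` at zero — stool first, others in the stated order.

stool();
translate([0, 0, 383]) stool_2();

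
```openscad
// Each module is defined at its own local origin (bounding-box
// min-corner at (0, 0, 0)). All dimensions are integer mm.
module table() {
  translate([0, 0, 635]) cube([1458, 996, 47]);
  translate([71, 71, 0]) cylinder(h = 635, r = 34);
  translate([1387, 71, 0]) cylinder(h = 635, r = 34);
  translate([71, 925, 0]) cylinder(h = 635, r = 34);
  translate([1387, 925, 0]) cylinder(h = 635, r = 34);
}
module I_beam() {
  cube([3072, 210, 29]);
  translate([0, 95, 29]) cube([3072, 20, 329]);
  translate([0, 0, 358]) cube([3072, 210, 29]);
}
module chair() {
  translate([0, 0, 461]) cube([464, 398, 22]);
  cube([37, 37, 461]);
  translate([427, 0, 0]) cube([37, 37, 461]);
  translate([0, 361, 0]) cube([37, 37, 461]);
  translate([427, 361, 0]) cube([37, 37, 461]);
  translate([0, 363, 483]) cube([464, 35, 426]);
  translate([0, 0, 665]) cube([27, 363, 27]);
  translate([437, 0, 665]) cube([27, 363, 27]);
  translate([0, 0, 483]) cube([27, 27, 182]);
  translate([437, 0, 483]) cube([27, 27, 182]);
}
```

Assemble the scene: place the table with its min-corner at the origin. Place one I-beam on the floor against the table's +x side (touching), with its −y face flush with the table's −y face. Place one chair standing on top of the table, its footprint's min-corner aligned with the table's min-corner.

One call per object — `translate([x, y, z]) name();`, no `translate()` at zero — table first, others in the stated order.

table();
translate([1458, 0, 0]) I_beam();
translate([0, 0, 682]) chair();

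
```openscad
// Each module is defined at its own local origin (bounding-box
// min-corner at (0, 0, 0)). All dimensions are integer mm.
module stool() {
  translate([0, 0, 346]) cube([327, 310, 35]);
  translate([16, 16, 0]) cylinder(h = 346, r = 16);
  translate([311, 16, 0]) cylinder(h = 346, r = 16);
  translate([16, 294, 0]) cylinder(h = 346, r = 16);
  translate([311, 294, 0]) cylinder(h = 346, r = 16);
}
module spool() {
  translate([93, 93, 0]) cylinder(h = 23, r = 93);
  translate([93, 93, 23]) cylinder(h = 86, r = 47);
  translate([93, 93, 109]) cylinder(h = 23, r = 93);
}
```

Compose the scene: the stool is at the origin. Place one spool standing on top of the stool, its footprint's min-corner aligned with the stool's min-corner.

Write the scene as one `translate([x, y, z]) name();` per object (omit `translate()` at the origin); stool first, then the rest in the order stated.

stool();
translate([0, 0, 381]) spool();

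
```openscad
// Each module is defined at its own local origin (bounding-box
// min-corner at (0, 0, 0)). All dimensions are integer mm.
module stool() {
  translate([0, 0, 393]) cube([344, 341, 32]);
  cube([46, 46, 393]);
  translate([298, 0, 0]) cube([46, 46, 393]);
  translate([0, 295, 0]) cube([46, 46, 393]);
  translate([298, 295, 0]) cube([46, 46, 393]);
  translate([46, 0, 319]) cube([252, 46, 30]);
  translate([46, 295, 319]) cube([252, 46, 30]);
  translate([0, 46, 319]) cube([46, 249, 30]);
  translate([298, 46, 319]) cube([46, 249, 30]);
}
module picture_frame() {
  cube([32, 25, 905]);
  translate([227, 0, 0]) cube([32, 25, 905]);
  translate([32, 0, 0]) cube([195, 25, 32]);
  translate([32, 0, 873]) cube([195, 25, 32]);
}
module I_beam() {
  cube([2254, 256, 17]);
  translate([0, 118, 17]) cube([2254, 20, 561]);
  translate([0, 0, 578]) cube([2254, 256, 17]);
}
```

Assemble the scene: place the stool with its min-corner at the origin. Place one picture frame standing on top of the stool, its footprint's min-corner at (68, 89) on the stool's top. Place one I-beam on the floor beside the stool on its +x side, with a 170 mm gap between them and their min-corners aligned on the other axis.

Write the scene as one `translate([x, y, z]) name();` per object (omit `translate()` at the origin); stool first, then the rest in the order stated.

stool();
translate([68, 89, 425]) picture_frame();
translate([514, 0, 0]) I_beam();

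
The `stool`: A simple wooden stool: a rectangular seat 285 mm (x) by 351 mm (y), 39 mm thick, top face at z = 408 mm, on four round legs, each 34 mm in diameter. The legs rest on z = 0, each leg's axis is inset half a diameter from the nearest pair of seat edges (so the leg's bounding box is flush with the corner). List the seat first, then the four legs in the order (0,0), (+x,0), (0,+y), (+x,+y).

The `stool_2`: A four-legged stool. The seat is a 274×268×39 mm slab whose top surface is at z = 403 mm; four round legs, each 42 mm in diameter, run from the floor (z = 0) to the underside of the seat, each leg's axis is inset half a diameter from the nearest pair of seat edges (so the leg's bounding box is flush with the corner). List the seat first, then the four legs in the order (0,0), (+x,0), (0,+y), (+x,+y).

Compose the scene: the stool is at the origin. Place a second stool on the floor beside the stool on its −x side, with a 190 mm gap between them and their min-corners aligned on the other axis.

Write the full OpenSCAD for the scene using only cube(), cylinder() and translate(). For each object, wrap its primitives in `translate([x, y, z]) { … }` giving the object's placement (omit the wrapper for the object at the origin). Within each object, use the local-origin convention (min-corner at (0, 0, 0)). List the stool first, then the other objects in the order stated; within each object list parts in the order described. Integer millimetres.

translate([0, 0, 369]) cube([285, 351, 39]);
translate([17, 17, 0]) cylinder(h = 369, r = 17);
translate([268, 17, 0]) cylinder(h = 369, r = 17);
translate([17, 334, 0]) cylinder(h = 369, r = 17);
translate([268, 334, 0]) cylinder(h = 369, r = 17);
translate([-464, 0, 0]) {
  translate([0, 0, 364]) cube([274, 268, 39]);
  translate([21, 21, 0]) cylinder(h = 364, r = 21);
  translate([253, 21, 0]) cylinder(h = 364, r = 21);
  translate([21, 247, 0]) cylinder(h = 364, r = 21);
  translate([253, 247, 0]) cylinder(h = 364, r = 21);
}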